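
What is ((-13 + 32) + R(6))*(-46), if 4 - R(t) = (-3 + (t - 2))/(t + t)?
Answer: -6325/6 ≈ -1054.2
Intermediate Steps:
R(t) = 4 - (-5 + t)/(2*t) (R(t) = 4 - (-3 + (t - 2))/(t + t) = 4 - (-3 + (-2 + t))/(2*t) = 4 - (-5 + t)*1/(2*t) = 4 - (-5 + t)/(2*t))
((-13 + 32) + R(6))*(-46) = ((-13 + 32) + (½)*(5 + 7*6)/6)*(-46) = (19 + (½)*(⅙)*(5 + 42))*(-46) = (19 + (½)*(⅙)*47)*(-46) = (19 + 47/12)*(-46) = (275/12)*(-46) = -6325/6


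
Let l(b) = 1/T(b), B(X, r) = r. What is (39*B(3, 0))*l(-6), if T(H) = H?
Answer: 0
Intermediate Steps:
l(b) = 1/b
(39*B(3, 0))*l(-6) = (39*0)/(-6) = 0*(-⅙) = 0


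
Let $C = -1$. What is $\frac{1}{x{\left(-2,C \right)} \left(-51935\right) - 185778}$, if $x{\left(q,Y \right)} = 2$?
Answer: $- \frac{1}{289648} \approx -3.4525 \cdot 10^{-6}$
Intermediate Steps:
$\frac{1}{x{\left(-2,C \right)} \left(-51935\right) - 185778} = \frac{1}{2 \left(-51935\right) - 185778} = \frac{1}{-103870 - 185778} = \frac{1}{-289648} = - \frac{1}{289648}$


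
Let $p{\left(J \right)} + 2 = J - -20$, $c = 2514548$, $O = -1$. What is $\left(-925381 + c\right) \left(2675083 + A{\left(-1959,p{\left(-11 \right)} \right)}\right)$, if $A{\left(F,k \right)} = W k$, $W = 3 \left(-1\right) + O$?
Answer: $4251109129185$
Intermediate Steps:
$p{\left(J \right)} = 18 + J$ ($p{\left(J \right)} = -2 + \left(J - -20\right) = -2 + \left(J + 20\right) = -2 + \left(20 + J\right) = 18 + J$)
$W = -4$ ($W = 3 \left(-1\right) - 1 = -3 - 1 = -4$)
$A{\left(F,k \right)} = - 4 k$
$\left(-925381 + c\right) \left(2675083 + A{\left(-1959,p{\left(-11 \right)} \right)}\right) = \left(-925381 + 2514548\right) \left(2675083 - 4 \left(18 - 11\right)\right) = 1589167 \left(2675083 - 28\right) = 1589167 \cdot 2675055 = 4251109129185$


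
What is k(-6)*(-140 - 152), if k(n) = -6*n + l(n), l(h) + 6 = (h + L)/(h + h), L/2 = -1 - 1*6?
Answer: -27740/3 ≈ -9246.7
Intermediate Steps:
L = -14 (L = 2*(-1 - 1*6) = 2*(-1 - 6) = 2*(-7) = -14)
l(h) = -6 + (-14 + h)/(2*h) (l(h) = -6 + (h - 14)/(h + h) = -6 + (-14 + h)/((2*h)) = -6 + (-14 + h)*(1/(2*h)) = -6 + (-14 + h)/(2*h))
k(n) = -11/2 - 7/n - 6*n (k(n) = -6*n + (-11/2 - 7/n) = -11/2 - 7/n - 6*n)
k(-6)*(-140 - 152) = (-11/2 - 7/(-6) - 6*(-6))*(-140 - 152) = (-11/2 - 7*(-⅙) + 36)*(-292) = (-11/2 + 7/6 + 36)*(-292) = (95/3)*(-292) = -27740/3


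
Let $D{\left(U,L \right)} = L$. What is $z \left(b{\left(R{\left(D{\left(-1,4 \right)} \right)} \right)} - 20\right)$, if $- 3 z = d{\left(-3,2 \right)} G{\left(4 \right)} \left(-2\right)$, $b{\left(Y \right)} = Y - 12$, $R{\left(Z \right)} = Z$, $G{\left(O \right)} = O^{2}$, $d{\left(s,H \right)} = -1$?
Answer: $\frac{896}{3} \approx 298.67$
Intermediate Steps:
$b{\left(Y \right)} = -12 + Y$ ($b{\left(Y \right)} = Y - 12 = -12 + Y$)
$z = - \frac{32}{3}$ ($z = - \frac{- 4^{2} \left(-2\right)}{3} = - \frac{\left(-1\right) 16 \left(-2\right)}{3} = - \frac{\left(-16\right) \left(-2\right)}{3} = \left(- \frac{1}{3}\right) 32 = - \frac{32}{3} \approx -10.667$)
$z \left(b{\left(R{\left(D{\left(-1,4 \right)} \right)} \right)} - 20\right) = - \frac{32 \left(\left(-12 + 4\right) - 20\right)}{3} = - \frac{32 \left(-8 - 20\right)}{3} = \left(- \frac{32}{3}\right) \left(-28\right) = \frac{896}{3}$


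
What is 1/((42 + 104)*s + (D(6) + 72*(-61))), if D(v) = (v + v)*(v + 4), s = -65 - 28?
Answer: -1/17850 ≈ -5.6022e-5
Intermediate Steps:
s = -93
D(v) = 2*v*(4 + v) (D(v) = (2*v)*(4 + v) = 2*v*(4 + v))
1/((42 + 104)*s + (D(6) + 72*(-61))) = 1/((42 + 104)*(-93) + (2*6*(4 + 6) + 72*(-61))) = 1/(146*(-93) + (2*6*10 - 4392)) = 1/(-13578 + (120 - 4392)) = 1/(-13578 - 4272) = 1/(-17850) = -1/17850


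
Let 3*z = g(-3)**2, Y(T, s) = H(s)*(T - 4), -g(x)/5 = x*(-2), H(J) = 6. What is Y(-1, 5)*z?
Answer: -9000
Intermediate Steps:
g(x) = 10*x (g(x) = -5*x*(-2) = -(-10)*x = 10*x)
Y(T, s) = -24 + 6*T (Y(T, s) = 6*(T - 4) = 6*(-4 + T) = -24 + 6*T)
z = 300 (z = (10*(-3))**2/3 = (1/3)*(-30)**2 = (1/3)*900 = 300)
Y(-1, 5)*z = (-24 + 6*(-1))*300 = (-24 - 6)*300 = -30*300 = -9000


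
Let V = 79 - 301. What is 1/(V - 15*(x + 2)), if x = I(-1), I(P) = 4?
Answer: -1/312 ≈ -0.0032051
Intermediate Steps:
x = 4
V = -222
1/(V - 15*(x + 2)) = 1/(-222 - 15*(4 + 2)) = 1/(-222 - 15*6) = 1/(-222 - 90) = 1/(-312) = -1/312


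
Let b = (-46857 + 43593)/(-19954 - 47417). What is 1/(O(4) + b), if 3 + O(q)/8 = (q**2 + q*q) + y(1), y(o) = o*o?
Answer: 1321/317104 ≈ 0.0041658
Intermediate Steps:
y(o) = o**2
O(q) = -16 + 16*q**2 (O(q) = -24 + 8*((q**2 + q*q) + 1**2) = -24 + 8*((q**2 + q**2) + 1) = -24 + 8*(2*q**2 + 1) = -24 + 8*(1 + 2*q**2) = -24 + (8 + 16*q**2) = -16 + 16*q**2)
b = 64/1321 (b = -3264/(-67371) = -3264*(-1/67371) = 64/1321 ≈ 0.048448)
1/(O(4) + b) = 1/((-16 + 16*4**2) + 64/1321) = 1/((-16 + 16*16) + 64/1321) = 1/((-16 + 256) + 64/1321) = 1/(240 + 64/1321) = 1/(317104/1321) = 1321/317104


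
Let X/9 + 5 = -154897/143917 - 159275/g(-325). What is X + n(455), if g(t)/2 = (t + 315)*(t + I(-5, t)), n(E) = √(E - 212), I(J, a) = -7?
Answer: -51712093179/191121776 + 9*√3 ≈ -254.98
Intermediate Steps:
n(E) = √(-212 + E)
g(t) = 2*(-7 + t)*(315 + t) (g(t) = 2*((t + 315)*(t - 7)) = 2*((315 + t)*(-7 + t)) = 2*((-7 + t)*(315 + t)) = 2*(-7 + t)*(315 + t))
X = -51712093179/191121776 (X = -45 + 9*(-154897/143917 - 159275/(-4410 + 2*(-325)² + 616*(-325))) = -45 + 9*(-154897*1/143917 - 159275/(-4410 + 2*105625 - 200200)) = -45 + 9*(-154897/143917 - 159275/(-4410 + 211250 - 200200)) = -45 + 9*(-154897/143917 - 159275/6640) = -45 + 9*(-154897/143917 - 159275*1/6640) = -45 + 9*(-154897/143917 - 31855/1328) = -45 + 9*(-4790179251/191121776) = -45 - 43111613259/191121776 = -51712093179/191121776 ≈ -270.57)
X + n(455) = -51712093179/191121776 + √(-212 + 455) = -51712093179/191121776 + √243 = -51712093179/191121776 + 9*√3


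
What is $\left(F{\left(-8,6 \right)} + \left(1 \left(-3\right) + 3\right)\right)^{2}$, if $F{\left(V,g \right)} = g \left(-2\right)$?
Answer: $144$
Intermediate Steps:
$F{\left(V,g \right)} = - 2 g$
$\left(F{\left(-8,6 \right)} + \left(1 \left(-3\right) + 3\right)\right)^{2} = \left(\left(-2\right) 6 + \left(1 \left(-3\right) + 3\right)\right)^{2} = \left(-12 + \left(-3 + 3\right)\right)^{2} = \left(-12 + 0\right)^{2} = \left(-12\right)^{2} = 144$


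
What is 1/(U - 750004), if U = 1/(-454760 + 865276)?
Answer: -410516/307888642063 ≈ -1.3333e-6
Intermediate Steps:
U = 1/410516 ≈ 2.4360e-6
1/(U - 750004) = 1/(1/410516 - 750004) = 1/(-307888642063/410516) = -410516/307888642063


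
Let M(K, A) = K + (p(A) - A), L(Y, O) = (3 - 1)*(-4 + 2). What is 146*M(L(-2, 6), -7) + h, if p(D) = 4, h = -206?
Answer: 816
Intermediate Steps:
L(Y, O) = -4 (L(Y, O) = 2*(-2) = -4)
M(K, A) = 4 + K - A (M(K, A) = K + (4 - A) = 4 + K - A)
146*M(L(-2, 6), -7) + h = 146*(4 - 4 - 1*(-7)) - 206 = 146*(4 - 4 + 7) - 206 = 146*7 - 206 = 1022 - 206 = 816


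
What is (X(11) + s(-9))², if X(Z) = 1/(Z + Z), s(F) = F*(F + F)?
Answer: 12709225/484 ≈ 26259.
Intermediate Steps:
s(F) = 2*F² (s(F) = F*(2*F) = 2*F²)
X(Z) = 1/(2*Z)
(X(11) + s(-9))² = ((½)/11 + 2*(-9)²)² = ((½)*(1/11) + 2*81)² = (1/22 + 162)² = (3565/22)² = 12709225/484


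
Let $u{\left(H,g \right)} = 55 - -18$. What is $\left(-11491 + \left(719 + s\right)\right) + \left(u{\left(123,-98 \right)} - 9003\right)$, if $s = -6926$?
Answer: $-26628$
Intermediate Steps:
$u{\left(H,g \right)} = 73$ ($u{\left(H,g \right)} = 55 + 18 = 73$)
$\left(-11491 + \left(719 + s\right)\right) + \left(u{\left(123,-98 \right)} - 9003\right) = \left(-11491 + \left(719 - 6926\right)\right) + \left(73 - 9003\right) = \left(-11491 - 6207\right) - 8930 = -17698 - 8930 = -26628$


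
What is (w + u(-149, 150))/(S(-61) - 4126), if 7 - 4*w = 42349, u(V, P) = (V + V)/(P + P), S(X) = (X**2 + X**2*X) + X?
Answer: 793987/17058525 ≈ 0.046545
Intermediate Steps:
S(X) = X + X**2 + X**3 (S(X) = (X**2 + X**3) + X = X + X**2 + X**3)
u(V, P) = V/P (u(V, P) = (2*V)/((2*P)) = (2*V)*(1/(2*P)) = V/P)
w = -21171/2 (w = 7/4 - 1/4*42349 = 7/4 - 42349/4 = -21171/2 ≈ -10586.)
(w + u(-149, 150))/(S(-61) - 4126) = (-21171/2 - 149/150)/(-61*(1 - 61 + (-61)**2) - 4126) = (-21171/2 - 149*1/150)/(-61*(1 - 61 + 3721) - 4126) = (-21171/2 - 149/150)/(-61*3661 - 4126) = -793987/(75*(-223321 - 4126)) = -793987/75/(-227447) = -793987/75*(-1/227447) = 793987/17058525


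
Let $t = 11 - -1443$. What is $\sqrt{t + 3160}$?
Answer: $\sqrt{4614} \approx 67.926$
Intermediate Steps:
$t = 1454$ ($t = 11 + 1443 = 1454$)
$\sqrt{t + 3160} = \sqrt{1454 + 3160} = \sqrt{4614}$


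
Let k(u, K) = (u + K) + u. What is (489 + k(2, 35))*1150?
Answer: 607200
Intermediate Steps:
k(u, K) = K + 2*u (k(u, K) = (K + u) + u = K + 2*u)
(489 + k(2, 35))*1150 = (489 + (35 + 2*2))*1150 = (489 + (35 + 4))*1150 = (489 + 39)*1150 = 528*1150 = 607200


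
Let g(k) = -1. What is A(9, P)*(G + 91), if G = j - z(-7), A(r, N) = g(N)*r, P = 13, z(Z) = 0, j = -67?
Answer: -216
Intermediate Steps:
A(r, N) = -r
G = -67 (G = -67 - 1*0 = -67 + 0 = -67)
A(9, P)*(G + 91) = (-1*9)*(-67 + 91) = -9*24 = -216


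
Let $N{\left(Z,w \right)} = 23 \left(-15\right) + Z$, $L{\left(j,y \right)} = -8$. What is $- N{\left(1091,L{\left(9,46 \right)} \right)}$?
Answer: $-746$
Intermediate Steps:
$N{\left(Z,w \right)} = -345 + Z$
$- N{\left(1091,L{\left(9,46 \right)} \right)} = - (-345 + 1091) = \left(-1\right) 746 = -746$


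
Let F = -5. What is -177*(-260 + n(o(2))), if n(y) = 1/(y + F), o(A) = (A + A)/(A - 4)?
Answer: 322317/7 ≈ 46045.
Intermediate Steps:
o(A) = 2*A/(-4 + A) (o(A) = (2*A)/(-4 + A) = 2*A/(-4 + A))
n(y) = 1/(-5 + y) (n(y) = 1/(y - 5) = 1/(-5 + y))
-177*(-260 + n(o(2))) = -177*(-260 + 1/(-5 + 2*2/(-4 + 2))) = -177*(-260 + 1/(-5 + 2*2/(-2))) = -177*(-260 + 1/(-5 + 2*2*(-½))) = -177*(-260 + 1/(-5 - 2)) = -177*(-260 + 1/(-7)) = -177*(-260 - ⅐) = -177*(-1821/7) = 322317/7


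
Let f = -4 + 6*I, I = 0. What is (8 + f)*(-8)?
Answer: -32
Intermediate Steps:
f = -4 (f = -4 + 6*0 = -4 + 0 = -4)
(8 + f)*(-8) = (8 - 4)*(-8) = 4*(-8) = -32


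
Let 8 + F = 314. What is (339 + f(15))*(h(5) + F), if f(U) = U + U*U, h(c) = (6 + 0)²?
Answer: 198018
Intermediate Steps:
F = 306 (F = -8 + 314 = 306)
h(c) = 36 (h(c) = 6² = 36)
f(U) = U + U²
(339 + f(15))*(h(5) + F) = (339 + 15*(1 + 15))*(36 + 306) = (339 + 15*16)*342 = (339 + 240)*342 = 579*342 = 198018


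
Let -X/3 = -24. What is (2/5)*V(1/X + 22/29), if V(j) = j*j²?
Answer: 4196653397/22757863680 ≈ 0.18440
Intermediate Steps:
X = 72 (X = -3*(-24) = 72)
V(j) = j³
(2/5)*V(1/X + 22/29) = (2/5)*(1/72 + 22/29)³ = (2*(⅕))*(1*(1/72) + 22*(1/29))³ = 2*(1/72 + 22/29)³/5 = 2*(1613/2088)³/5 = (⅖)*(4196653397/9103145472) = 4196653397/22757863680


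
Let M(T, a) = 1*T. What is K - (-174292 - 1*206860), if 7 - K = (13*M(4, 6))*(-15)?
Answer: 381939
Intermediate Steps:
M(T, a) = T
K = 787 (K = 7 - 13*4*(-15) = 7 - 52*(-15) = 7 - 1*(-780) = 7 + 780 = 787)
K - (-174292 - 1*206860) = 787 - (-174292 - 1*206860) = 787 - (-174292 - 206860) = 787 - 1*(-381152) = 787 + 381152 = 381939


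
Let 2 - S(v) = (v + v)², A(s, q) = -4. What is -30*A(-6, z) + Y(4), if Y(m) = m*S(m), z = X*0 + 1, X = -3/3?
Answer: -128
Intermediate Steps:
X = -1 (X = -3*⅓ = -1)
z = 1 (z = -1*0 + 1 = 0 + 1 = 1)
S(v) = 2 - 4*v² (S(v) = 2 - (v + v)² = 2 - (2*v)² = 2 - 4*v²)
Y(m) = m*(2 - 4*m²)
-30*A(-6, z) + Y(4) = -30*(-4) + (-4*4³ + 2*4) = 120 + (-4*64 + 8) = 120 + (-256 + 8) = 120 - 248 = -128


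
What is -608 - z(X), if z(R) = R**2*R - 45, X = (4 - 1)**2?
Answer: -1292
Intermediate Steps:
X = 9 (X = 3**2 = 9)
z(R) = -45 + R**3 (z(R) = R**3 - 45 = -45 + R**3)
-608 - z(X) = -608 - (-45 + 9**3) = -608 - (-45 + 729) = -608 - 1*684 = -608 - 684 = -1292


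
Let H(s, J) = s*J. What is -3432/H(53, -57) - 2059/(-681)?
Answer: 2852477/685767 ≈ 4.1595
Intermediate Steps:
H(s, J) = J*s
-3432/H(53, -57) - 2059/(-681) = -3432/((-57*53)) - 2059/(-681) = -3432/(-3021) - 2059*(-1/681) = -3432*(-1/3021) + 2059/681 = 1144/1007 + 2059/681 = 2852477/685767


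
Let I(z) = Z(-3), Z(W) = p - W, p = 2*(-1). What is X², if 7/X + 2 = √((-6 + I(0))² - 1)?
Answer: 49/(4*(1 - √6)²) ≈ 5.8305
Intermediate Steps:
p = -2
Z(W) = -2 - W
I(z) = 1 (I(z) = -2 - 1*(-3) = -2 + 3 = 1)
X = 7/(-2 + 2*√6) (X = 7/(-2 + √((-6 + 1)² - 1)) = 7/(-2 + √((-5)² - 1)) = 7/(-2 + √(25 - 1)) = 7/(-2 + √24) = 7/(-2 + 2*√6) ≈ 2.4146)
X² = (7/10 + 7*√6/10)²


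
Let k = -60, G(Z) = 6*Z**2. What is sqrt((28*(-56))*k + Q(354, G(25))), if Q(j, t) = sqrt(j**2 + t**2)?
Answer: sqrt(94080 + 6*sqrt(394106)) ≈ 312.80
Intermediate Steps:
sqrt((28*(-56))*k + Q(354, G(25))) = sqrt((28*(-56))*(-60) + sqrt(354**2 + (6*25**2)**2)) = sqrt(-1568*(-60) + sqrt(125316 + (6*625)**2)) = sqrt(94080 + sqrt(125316 + 3750**2)) = sqrt(94080 + sqrt(125316 + 14062500)) = sqrt(94080 + sqrt(14187816)) = sqrt(94080 + 6*sqrt(394106))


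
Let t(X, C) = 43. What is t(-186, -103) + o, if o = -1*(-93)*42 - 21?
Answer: 3928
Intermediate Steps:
o = 3885 (o = 93*42 - 21 = 3906 - 21 = 3885)
t(-186, -103) + o = 43 + 3885 = 3928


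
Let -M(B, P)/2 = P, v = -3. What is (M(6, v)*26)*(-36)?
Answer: -5616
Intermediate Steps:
M(B, P) = -2*P
(M(6, v)*26)*(-36) = (-2*(-3)*26)*(-36) = (6*26)*(-36) = 156*(-36) = -5616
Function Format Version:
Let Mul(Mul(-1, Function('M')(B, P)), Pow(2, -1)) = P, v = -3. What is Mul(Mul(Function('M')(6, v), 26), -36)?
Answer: -5616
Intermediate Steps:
Function('M')(B, P) = Mul(-2, P)
Mul(Mul(Function('M')(6, v), 26), -36) = Mul(Mul(Mul(-2, -3), 26), -36) = Mul(Mul(6, 26), -36) = Mul(156, -36) = -5616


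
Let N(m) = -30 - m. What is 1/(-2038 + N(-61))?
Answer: -1/2007 ≈ -0.00049826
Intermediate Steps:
1/(-2038 + N(-61)) = 1/(-2038 + (-30 - 1*(-61))) = 1/(-2038 + (-30 + 61)) = 1/(-2038 + 31) = 1/(-2007) = -1/2007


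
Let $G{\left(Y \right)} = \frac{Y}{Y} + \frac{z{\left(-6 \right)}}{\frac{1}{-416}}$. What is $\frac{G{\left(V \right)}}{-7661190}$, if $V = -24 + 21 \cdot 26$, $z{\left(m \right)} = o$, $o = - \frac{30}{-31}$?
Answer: $\frac{12449}{237496890} \approx 5.2418 \cdot 10^{-5}$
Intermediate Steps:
$o = \frac{30}{31}$ ($o = \left(-30\right) \left(- \frac{1}{31}\right) = \frac{30}{31} \approx 0.96774$)
$z{\left(m \right)} = \frac{30}{31}$
$V = 522$ ($V = -24 + 546 = 522$)
$G{\left(Y \right)} = - \frac{12449}{31}$ ($G{\left(Y \right)} = \frac{Y}{Y} + \frac{30}{31 \frac{1}{-416}} = 1 + \frac{30}{31 \left(- \frac{1}{416}\right)} = 1 + \frac{30}{31} \left(-416\right) = 1 - \frac{12480}{31} = - \frac{12449}{31}$)
$\frac{G{\left(V \right)}}{-7661190} = - \frac{12449}{31 \left(-7661190\right)} = \left(- \frac{12449}{31}\right) \left(- \frac{1}{7661190}\right) = \frac{12449}{237496890}$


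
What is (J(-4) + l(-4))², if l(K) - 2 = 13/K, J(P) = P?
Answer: 441/16 ≈ 27.563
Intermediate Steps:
l(K) = 2 + 13/K
(J(-4) + l(-4))² = (-4 + (2 + 13/(-4)))² = (-4 + (2 + 13*(-¼)))² = (-4 + (2 - 13/4))² = (-4 - 5/4)² = (-21/4)² = 441/16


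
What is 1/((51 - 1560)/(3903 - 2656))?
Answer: -1247/1509 ≈ -0.82638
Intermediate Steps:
1/((51 - 1560)/(3903 - 2656)) = 1/(-1509/1247) = -1247/1509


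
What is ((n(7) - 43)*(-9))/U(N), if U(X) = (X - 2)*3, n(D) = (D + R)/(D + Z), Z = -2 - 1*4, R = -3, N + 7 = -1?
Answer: -117/10 ≈ -11.700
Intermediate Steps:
N = -8 (N = -7 - 1 = -8)
Z = -6 (Z = -2 - 4 = -6)
n(D) = (-3 + D)/(-6 + D) (n(D) = (D - 3)/(D - 6) = (-3 + D)/(-6 + D))
U(X) = -6 + 3*X (U(X) = (-2 + X)*3 = -6 + 3*X)
((n(7) - 43)*(-9))/U(N) = (((-3 + 7)/(-6 + 7) - 43)*(-9))/(-6 + 3*(-8)) = ((4/1 - 43)*(-9))/(-6 - 24) = ((1*4 - 43)*(-9))/(-30) = ((4 - 43)*(-9))*(-1/30) = -39*(-9)*(-1/30) = 351*(-1/30) = -117/10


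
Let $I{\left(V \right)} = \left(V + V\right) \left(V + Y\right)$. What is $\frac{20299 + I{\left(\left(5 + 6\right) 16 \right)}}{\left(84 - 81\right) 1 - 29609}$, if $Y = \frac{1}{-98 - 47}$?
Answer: $- \frac{11926043}{4292870} \approx -2.7781$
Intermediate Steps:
$Y = - \frac{1}{145}$ ($Y = \frac{1}{-145} = - \frac{1}{145} \approx -0.0068966$)
$I{\left(V \right)} = 2 V \left(- \frac{1}{145} + V\right)$ ($I{\left(V \right)} = \left(V + V\right) \left(V - \frac{1}{145}\right) = 2 V \left(- \frac{1}{145} + V\right)$)
$\frac{20299 + I{\left(\left(5 + 6\right) 16 \right)}}{\left(84 - 81\right) 1 - 29609} = \frac{20299 + \frac{2 \left(5 + 6\right) 16 \left(-1 + 145 \left(5 + 6\right) 16\right)}{145}}{\left(84 - 81\right) 1 - 29609} = \frac{20299 + \frac{2 \cdot 11 \cdot 16 \left(-1 + 145 \cdot 11 \cdot 16\right)}{145}}{3 \cdot 1 - 29609} = \frac{20299 + \frac{2}{145} \cdot 176 \left(-1 + 145 \cdot 176\right)}{3 - 29609} = \frac{20299 + \frac{2}{145} \cdot 176 \left(-1 + 25520\right)}{-29606} = \left(20299 + \frac{2}{145} \cdot 176 \cdot 25519\right) \left(- \frac{1}{29606}\right) = \left(20299 + \frac{8982688}{145}\right) \left(- \frac{1}{29606}\right) = \frac{11926043}{145} \left(- \frac{1}{29606}\right) = - \frac{11926043}{4292870}$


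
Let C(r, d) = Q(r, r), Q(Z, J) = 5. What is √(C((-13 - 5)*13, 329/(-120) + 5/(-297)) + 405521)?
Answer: √405526 ≈ 636.81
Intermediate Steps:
C(r, d) = 5
√(C((-13 - 5)*13, 329/(-120) + 5/(-297)) + 405521) = √(5 + 405521) = √405526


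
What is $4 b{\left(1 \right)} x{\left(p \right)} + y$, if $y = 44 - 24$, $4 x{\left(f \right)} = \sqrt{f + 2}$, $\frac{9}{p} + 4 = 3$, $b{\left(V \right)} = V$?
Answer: $20 + i \sqrt{7} \approx 20.0 + 2.6458 i$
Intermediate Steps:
$p = -9$ ($p = \frac{9}{-4 + 3} = \frac{9}{-1} = 9 \left(-1\right) = -9$)
$x{\left(f \right)} = \frac{\sqrt{2 + f}}{4}$ ($x{\left(f \right)} = \frac{\sqrt{f + 2}}{4} = \frac{\sqrt{2 + f}}{4}$)
$y = 20$ ($y = 44 - 24 = 20$)
$4 b{\left(1 \right)} x{\left(p \right)} + y = 4 \cdot 1 \frac{\sqrt{2 - 9}}{4} + 20 = 4 \frac{\sqrt{-7}}{4} + 20 = 4 \frac{i \sqrt{7}}{4} + 20 = i \sqrt{7} + 20 = 20 + i \sqrt{7}$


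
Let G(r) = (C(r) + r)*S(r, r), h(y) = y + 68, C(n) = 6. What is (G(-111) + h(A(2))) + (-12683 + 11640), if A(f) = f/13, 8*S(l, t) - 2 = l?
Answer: 47401/104 ≈ 455.78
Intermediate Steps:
S(l, t) = ¼ + l/8
A(f) = f/13 (A(f) = f*(1/13) = f/13)
h(y) = 68 + y
G(r) = (6 + r)*(¼ + r/8)
(G(-111) + h(A(2))) + (-12683 + 11640) = ((2 - 111)*(6 - 111)/8 + (68 + (1/13)*2)) + (-12683 + 11640) = ((⅛)*(-109)*(-105) + (68 + 2/13)) - 1043 = (11445/8 + 886/13) - 1043 = 155873/104 - 1043 = 47401/104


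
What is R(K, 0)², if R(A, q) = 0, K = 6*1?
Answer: 0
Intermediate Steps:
K = 6
R(K, 0)² = 0² = 0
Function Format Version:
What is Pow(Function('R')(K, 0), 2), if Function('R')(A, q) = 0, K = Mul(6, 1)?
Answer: 0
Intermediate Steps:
K = 6
Pow(Function('R')(K, 0), 2) = Pow(0, 2) = 0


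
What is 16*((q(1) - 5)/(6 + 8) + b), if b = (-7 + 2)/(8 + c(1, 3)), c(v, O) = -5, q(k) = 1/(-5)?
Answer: -3424/105 ≈ -32.609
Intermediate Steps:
q(k) = -⅕
b = -5/3 (b = (-7 + 2)/(8 - 5) = -5/3 ≈ -1.6667)
16*((q(1) - 5)/(6 + 8) + b) = 16*((-⅕ - 5)/(6 + 8) - 5/3) = 16*(-26/5/14 - 5/3) = 16*(-26/5*1/14 - 5/3) = 16*(-13/35 - 5/3) = 16*(-214/105) = -3424/105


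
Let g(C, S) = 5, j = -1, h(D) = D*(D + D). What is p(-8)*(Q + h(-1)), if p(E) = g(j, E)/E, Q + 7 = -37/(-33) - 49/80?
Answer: 11857/4224 ≈ 2.8071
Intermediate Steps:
h(D) = 2*D**2 (h(D) = D*(2*D) = 2*D**2)
Q = -17137/2640 (Q = -7 + (-37/(-33) - 49/80) = -7 + (-37*(-1/33) - 49*1/80) = -7 + (37/33 - 49/80) = -7 + 1343/2640 = -17137/2640 ≈ -6.4913)
p(E) = 5/E
p(-8)*(Q + h(-1)) = (5/(-8))*(-17137/2640 + 2*(-1)**2) = (5*(-1/8))*(-17137/2640 + 2*1) = -5*(-17137/2640 + 2)/8 = -5/8*(-11857/2640) = 11857/4224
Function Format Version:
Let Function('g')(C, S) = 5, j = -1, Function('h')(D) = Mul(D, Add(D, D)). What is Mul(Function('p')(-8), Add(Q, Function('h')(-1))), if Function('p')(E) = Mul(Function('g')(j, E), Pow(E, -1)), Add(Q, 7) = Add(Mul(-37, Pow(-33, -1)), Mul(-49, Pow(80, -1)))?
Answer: Rational(11857, 4224) ≈ 2.8071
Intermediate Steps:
Function('h')(D) = Mul(2, Pow(D, 2)) (Function('h')(D) = Mul(D, Mul(2, D)) = Mul(2, Pow(D, 2)))
Q = Rational(-17137, 2640) (Q = Add(-7, Add(Mul(-37, Pow(-33, -1)), Mul(-49, Pow(80, -1)))) = Add(-7, Add(Mul(-37, Rational(-1, 33)), Mul(-49, Rational(1, 80)))) = Add(-7, Add(Rational(37, 33), Rational(-49, 80))) = Add(-7, Rational(1343, 2640)) = Rational(-17137, 2640) ≈ -6.4913)
Function('p')(E) = Mul(5, Pow(E, -1))
Mul(Function('p')(-8), Add(Q, Function('h')(-1))) = Mul(Mul(5, Pow(-8, -1)), Add(Rational(-17137, 2640), Mul(2, Pow(-1, 2)))) = Mul(Mul(5, Rational(-1, 8)), Add(Rational(-17137, 2640), Mul(2, 1))) = Mul(Rational(-5, 8), Add(Rational(-17137, 2640), 2)) = Mul(Rational(-5, 8), Rational(-11857, 2640)) = Rational(11857, 4224)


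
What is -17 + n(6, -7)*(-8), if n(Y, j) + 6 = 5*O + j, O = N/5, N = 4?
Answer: 55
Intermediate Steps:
O = 4/5 ≈ 0.80000
n(Y, j) = -2 + j (n(Y, j) = -6 + (5*(4/5) + j) = -6 + (4 + j) = -2 + j)
-17 + n(6, -7)*(-8) = -17 + (-2 - 7)*(-8) = -17 - 9*(-8) = -17 + 72 = 55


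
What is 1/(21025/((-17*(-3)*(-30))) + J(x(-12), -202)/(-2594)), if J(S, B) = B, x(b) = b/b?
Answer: -396882/5422979 ≈ -0.073185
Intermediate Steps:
x(b) = 1
1/(21025/((-17*(-3)*(-30))) + J(x(-12), -202)/(-2594)) = 1/(21025/((-17*(-3)*(-30))) - 202/(-2594)) = 1/(21025/((51*(-30))) - 202*(-1/2594)) = 1/(21025/(-1530) + 101/1297) = 1/(21025*(-1/1530) + 101/1297) = 1/(-4205/306 + 101/1297) = 1/(-5422979/396882) = -396882/5422979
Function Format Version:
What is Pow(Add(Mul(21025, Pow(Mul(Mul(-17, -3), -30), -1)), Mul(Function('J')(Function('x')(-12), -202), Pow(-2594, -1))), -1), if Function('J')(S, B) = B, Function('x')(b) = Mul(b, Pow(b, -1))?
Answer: Rational(-396882, 5422979) ≈ -0.073185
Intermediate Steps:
Function('x')(b) = 1
Pow(Add(Mul(21025, Pow(Mul(Mul(-17, -3), -30), -1)), Mul(Function('J')(Function('x')(-12), -202), Pow(-2594, -1))), -1) = Pow(Add(Mul(21025, Pow(Mul(Mul(-17, -3), -30), -1)), Mul(-202, Pow(-2594, -1))), -1) = Pow(Add(Mul(21025, Pow(Mul(51, -30), -1)), Mul(-202, Rational(-1, 2594))), -1) = Pow(Add(Mul(21025, Pow(-1530, -1)), Rational(101, 1297)), -1) = Pow(Add(Mul(21025, Rational(-1, 1530)), Rational(101, 1297)), -1) = Pow(Add(Rational(-4205, 306), Rational(101, 1297)), -1) = Pow(Rational(-5422979, 396882), -1) = Rational(-396882, 5422979)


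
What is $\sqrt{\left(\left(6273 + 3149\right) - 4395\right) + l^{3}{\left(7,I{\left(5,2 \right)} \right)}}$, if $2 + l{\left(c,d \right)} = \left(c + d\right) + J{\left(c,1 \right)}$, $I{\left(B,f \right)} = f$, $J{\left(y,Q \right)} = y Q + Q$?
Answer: $\sqrt{8402} \approx 91.662$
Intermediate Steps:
$J{\left(y,Q \right)} = Q + Q y$ ($J{\left(y,Q \right)} = Q y + Q = Q + Q y$)
$l{\left(c,d \right)} = -1 + d + 2 c$ ($l{\left(c,d \right)} = -2 + \left(\left(c + d\right) + 1 \left(1 + c\right)\right) = -2 + \left(\left(c + d\right) + \left(1 + c\right)\right) = -2 + \left(1 + d + 2 c\right) = -1 + d + 2 c$)
$\sqrt{\left(\left(6273 + 3149\right) - 4395\right) + l^{3}{\left(7,I{\left(5,2 \right)} \right)}} = \sqrt{\left(\left(6273 + 3149\right) - 4395\right) + \left(-1 + 2 + 2 \cdot 7\right)^{3}} = \sqrt{\left(9422 - 4395\right) + \left(-1 + 2 + 14\right)^{3}} = \sqrt{5027 + 15^{3}} = \sqrt{5027 + 3375} = \sqrt{8402}$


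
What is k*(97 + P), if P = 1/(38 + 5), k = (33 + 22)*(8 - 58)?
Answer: -11473000/43 ≈ -2.6681e+5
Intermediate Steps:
k = -2750 (k = 55*(-50) = -2750)
P = 1/43 ≈ 0.023256
k*(97 + P) = -2750*(97 + 1/43) = -2750*4172/43 = -11473000/43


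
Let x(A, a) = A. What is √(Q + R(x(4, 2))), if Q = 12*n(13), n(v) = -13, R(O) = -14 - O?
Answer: I*√174 ≈ 13.191*I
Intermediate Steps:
Q = -156 (Q = 12*(-13) = -156)
√(Q + R(x(4, 2))) = √(-156 + (-14 - 1*4)) = √(-156 + (-14 - 4)) = √(-156 - 18) = √(-174) = I*√174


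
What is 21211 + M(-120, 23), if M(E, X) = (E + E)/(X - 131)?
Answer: 190919/9 ≈ 21213.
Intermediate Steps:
M(E, X) = 2*E/(-131 + X) (M(E, X) = (2*E)/(-131 + X) = 2*E/(-131 + X))
21211 + M(-120, 23) = 21211 + 2*(-120)/(-131 + 23) = 21211 + 2*(-120)/(-108) = 21211 + 2*(-120)*(-1/108) = 21211 + 20/9 = 190919/9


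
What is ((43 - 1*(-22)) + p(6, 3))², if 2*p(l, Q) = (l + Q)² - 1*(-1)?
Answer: 11236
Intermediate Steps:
p(l, Q) = ½ + (Q + l)²/2 (p(l, Q) = ((l + Q)² - 1*(-1))/2 = ((Q + l)² + 1)/2 = (1 + (Q + l)²)/2 = ½ + (Q + l)²/2)
((43 - 1*(-22)) + p(6, 3))² = ((43 - 1*(-22)) + (½ + (3 + 6)²/2))² = ((43 + 22) + (½ + (½)*9²))² = (65 + (½ + (½)*81))² = (65 + (½ + 81/2))² = (65 + 41)² = 106² = 11236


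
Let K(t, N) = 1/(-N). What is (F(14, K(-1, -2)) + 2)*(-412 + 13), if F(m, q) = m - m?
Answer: -798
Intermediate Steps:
K(t, N) = -1/N
F(m, q) = 0
(F(14, K(-1, -2)) + 2)*(-412 + 13) = (0 + 2)*(-412 + 13) = 2*(-399) = -798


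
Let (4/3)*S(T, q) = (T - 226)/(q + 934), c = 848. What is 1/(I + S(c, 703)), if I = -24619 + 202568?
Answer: 3274/582605959 ≈ 5.6196e-6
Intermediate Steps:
I = 177949
S(T, q) = 3*(-226 + T)/(4*(934 + q)) (S(T, q) = 3*((T - 226)/(q + 934))/4 = 3*((-226 + T)/(934 + q))/4 = 3*(-226 + T)/(4*(934 + q)))
1/(I + S(c, 703)) = 1/(177949 + 3*(-226 + 848)/(4*(934 + 703))) = 1/(177949 + (¾)*622/1637) = 1/(177949 + (¾)*(1/1637)*622) = 1/(177949 + 933/3274) = 1/(582605959/3274) = 3274/582605959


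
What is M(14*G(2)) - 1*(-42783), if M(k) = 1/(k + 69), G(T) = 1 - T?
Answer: 2353066/55 ≈ 42783.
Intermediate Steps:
M(k) = 1/(69 + k)
M(14*G(2)) - 1*(-42783) = 1/(69 + 14*(1 - 1*2)) - 1*(-42783) = 1/(69 + 14*(1 - 2)) + 42783 = 1/(69 + 14*(-1)) + 42783 = 1/(69 - 14) + 42783 = 1/55 + 42783 = 2353066/55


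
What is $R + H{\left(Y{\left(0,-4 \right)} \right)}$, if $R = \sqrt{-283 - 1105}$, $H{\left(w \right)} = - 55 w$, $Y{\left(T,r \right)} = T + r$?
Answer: $220 + 2 i \sqrt{347} \approx 220.0 + 37.256 i$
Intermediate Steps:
$R = 2 i \sqrt{347}$ ($R = \sqrt{-283 - 1105} = \sqrt{-1388} = 2 i \sqrt{347} \approx 37.256 i$)
$R + H{\left(Y{\left(0,-4 \right)} \right)} = 2 i \sqrt{347} - 55 \left(0 - 4\right) = 2 i \sqrt{347} - -220 = 2 i \sqrt{347} + 220 = 220 + 2 i \sqrt{347}$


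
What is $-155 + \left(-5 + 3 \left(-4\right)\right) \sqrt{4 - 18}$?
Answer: $-155 - 17 i \sqrt{14} \approx -155.0 - 63.608 i$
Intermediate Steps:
$-155 + \left(-5 + 3 \left(-4\right)\right) \sqrt{4 - 18} = -155 + \left(-5 - 12\right) \sqrt{-14} = -155 - 17 i \sqrt{14}$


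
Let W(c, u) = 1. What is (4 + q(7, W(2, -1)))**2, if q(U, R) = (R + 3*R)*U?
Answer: 1024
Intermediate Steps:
q(U, R) = 4*R*U (q(U, R) = (4*R)*U = 4*R*U)
(4 + q(7, W(2, -1)))**2 = (4 + 4*1*7)**2 = (4 + 28)**2 = 32**2 = 1024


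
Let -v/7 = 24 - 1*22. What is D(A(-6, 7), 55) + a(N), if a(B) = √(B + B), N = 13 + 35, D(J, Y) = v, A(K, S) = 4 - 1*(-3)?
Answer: -14 + 4*√6 ≈ -4.2020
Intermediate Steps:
v = -14 (v = -7*(24 - 1*22) = -7*(24 - 22) = -7*2 = -14)
A(K, S) = 7 (A(K, S) = 4 + 3 = 7)
D(J, Y) = -14
N = 48
a(B) = √2*√B (a(B) = √(2*B) = √2*√B)
D(A(-6, 7), 55) + a(N) = -14 + √2*√48 = -14 + √2*(4*√3) = -14 + 4*√6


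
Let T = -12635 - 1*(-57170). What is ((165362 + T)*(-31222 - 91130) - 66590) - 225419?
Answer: -25681609753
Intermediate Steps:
T = 44535 (T = -12635 + 57170 = 44535)
((165362 + T)*(-31222 - 91130) - 66590) - 225419 = ((165362 + 44535)*(-31222 - 91130) - 66590) - 225419 = (209897*(-122352) - 66590) - 225419 = (-25681317744 - 66590) - 225419 = -25681384334 - 225419 = -25681609753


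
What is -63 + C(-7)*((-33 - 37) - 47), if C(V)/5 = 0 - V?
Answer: -4158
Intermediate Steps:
C(V) = -5*V (C(V) = 5*(0 - V) = 5*(-V) = -5*V)
-63 + C(-7)*((-33 - 37) - 47) = -63 + (-5*(-7))*((-33 - 37) - 47) = -63 + 35*(-70 - 47) = -63 + 35*(-117) = -63 - 4095 = -4158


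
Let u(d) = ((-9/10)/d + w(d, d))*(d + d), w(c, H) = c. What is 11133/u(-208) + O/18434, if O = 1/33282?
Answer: 34151612830651/265427938980828 ≈ 0.12867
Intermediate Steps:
O = 1/33282 ≈ 3.0046e-5
u(d) = 2*d*(d - 9/(10*d)) (u(d) = ((-9/10)/d + d)*(d + d) = (((1/10)*(-9))/d + d)*(2*d) = (-9/(10*d) + d)*(2*d) = (d - 9/(10*d))*(2*d) = 2*d*(d - 9/(10*d)))
11133/u(-208) + O/18434 = 11133/(-9/5 + 2*(-208)**2) + (1/33282)/18434 = 11133/(-9/5 + 2*43264) + (1/33282)*(1/18434) = 11133/(-9/5 + 86528) + 1/613520388 = 11133/(432631/5) + 1/613520388 = 11133*(5/432631) + 1/613520388 = 55665/432631 + 1/613520388 = 34151612830651/265427938980828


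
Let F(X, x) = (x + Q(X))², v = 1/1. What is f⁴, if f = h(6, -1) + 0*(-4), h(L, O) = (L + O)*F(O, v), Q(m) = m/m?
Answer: 160000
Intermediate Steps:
v = 1
Q(m) = 1
F(X, x) = (1 + x)² (F(X, x) = (x + 1)² = (1 + x)²)
h(L, O) = 4*L + 4*O (h(L, O) = (L + O)*(1 + 1)² = (L + O)*2² = (L + O)*4 = 4*L + 4*O)
f = 20 (f = (4*6 + 4*(-1)) + 0*(-4) = (24 - 4) + 0 = 20 + 0 = 20)
f⁴ = 20⁴ = 160000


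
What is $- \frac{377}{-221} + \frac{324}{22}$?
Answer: $\frac{3073}{187} \approx 16.433$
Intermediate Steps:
$- \frac{377}{-221} + \frac{324}{22} = \left(-377\right) \left(- \frac{1}{221}\right) + 324 \cdot \frac{1}{22} = \frac{29}{17} + \frac{162}{11} = \frac{3073}{187}$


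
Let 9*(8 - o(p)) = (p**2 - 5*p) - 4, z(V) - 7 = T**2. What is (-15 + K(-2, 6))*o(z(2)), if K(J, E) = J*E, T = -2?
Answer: -30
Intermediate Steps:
z(V) = 11 (z(V) = 7 + (-2)**2 = 7 + 4 = 11)
K(J, E) = E*J
o(p) = 76/9 - p**2/9 + 5*p/9 (o(p) = 8 - ((p**2 - 5*p) - 4)/9 = 8 - (-4 + p**2 - 5*p)/9 = 8 + (4/9 - p**2/9 + 5*p/9) = 76/9 - p**2/9 + 5*p/9)
(-15 + K(-2, 6))*o(z(2)) = (-15 + 6*(-2))*(76/9 - 1/9*11**2 + (5/9)*11) = (-15 - 12)*(76/9 - 1/9*121 + 55/9) = -27*(76/9 - 121/9 + 55/9) = -27*10/9 = -30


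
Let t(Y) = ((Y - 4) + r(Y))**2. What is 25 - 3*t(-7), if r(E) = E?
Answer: -947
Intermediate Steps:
t(Y) = (-4 + 2*Y)**2 (t(Y) = ((Y - 4) + Y)**2 = ((-4 + Y) + Y)**2 = (-4 + 2*Y)**2)
25 - 3*t(-7) = 25 - 12*(-2 - 7)**2 = 25 - 12*(-9)**2 = 25 - 12*81 = 25 - 3*324 = 25 - 972 = -947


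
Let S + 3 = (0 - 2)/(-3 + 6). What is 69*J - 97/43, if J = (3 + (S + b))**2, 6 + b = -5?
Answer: 1211234/129 ≈ 9389.4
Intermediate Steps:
b = -11 (b = -6 - 5 = -11)
S = -11/3 (S = -3 + (0 - 2)/(-3 + 6) = -3 - 2/3 = -11/3 ≈ -3.6667)
J = 1225/9 (J = (3 + (-11/3 - 11))**2 = (3 - 44/3)**2 = (-35/3)**2 = 1225/9 ≈ 136.11)
69*J - 97/43 = 69*(1225/9) - 97/43 = 28175/3 - 97*1/43 = 28175/3 - 97/43 = 1211234/129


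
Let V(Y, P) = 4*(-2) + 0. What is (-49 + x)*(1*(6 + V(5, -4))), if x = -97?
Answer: 292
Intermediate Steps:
V(Y, P) = -8 (V(Y, P) = -8 + 0 = -8)
(-49 + x)*(1*(6 + V(5, -4))) = (-49 - 97)*(1*(6 - 8)) = -146*(-2) = 292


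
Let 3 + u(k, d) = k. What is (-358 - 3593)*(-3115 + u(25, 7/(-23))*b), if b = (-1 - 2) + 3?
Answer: 12307365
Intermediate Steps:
u(k, d) = -3 + k
b = 0 (b = -3 + 3 = 0)
(-358 - 3593)*(-3115 + u(25, 7/(-23))*b) = (-358 - 3593)*(-3115 + (-3 + 25)*0) = -3951*(-3115 + 22*0) = -3951*(-3115 + 0) = -3951*(-3115) = 12307365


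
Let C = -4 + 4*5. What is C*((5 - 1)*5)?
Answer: 320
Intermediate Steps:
C = 16 (C = -4 + 20 = 16)
C*((5 - 1)*5) = 16*((5 - 1)*5) = 16*(4*5) = 16*20 = 320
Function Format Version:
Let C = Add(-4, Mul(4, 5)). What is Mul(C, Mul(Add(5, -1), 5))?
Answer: 320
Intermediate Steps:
C = 16 (C = Add(-4, 20) = 16)
Mul(C, Mul(Add(5, -1), 5)) = Mul(16, Mul(Add(5, -1), 5)) = Mul(16, Mul(4, 5)) = Mul(16, 20) = 320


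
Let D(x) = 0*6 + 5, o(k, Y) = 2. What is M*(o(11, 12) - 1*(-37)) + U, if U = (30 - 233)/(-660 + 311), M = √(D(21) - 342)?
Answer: 203/349 + 39*I*√337 ≈ 0.58166 + 715.95*I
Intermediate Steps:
D(x) = 5 (D(x) = 0 + 5 = 5)
M = I*√337 (M = √(5 - 342) = √(-337) = I*√337 ≈ 18.358*I)
U = 203/349 (U = -203/(-349) = -203*(-1/349) = 203/349 ≈ 0.58166)
M*(o(11, 12) - 1*(-37)) + U = (I*√337)*(2 - 1*(-37)) + 203/349 = (I*√337)*(2 + 37) + 203/349 = (I*√337)*39 + 203/349 = 39*I*√337 + 203/349 = 203/349 + 39*I*√337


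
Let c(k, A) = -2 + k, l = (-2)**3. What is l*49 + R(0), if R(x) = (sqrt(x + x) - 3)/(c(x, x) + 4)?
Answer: -787/2 ≈ -393.50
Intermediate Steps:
l = -8
R(x) = (-3 + sqrt(2)*sqrt(x))/(2 + x) (R(x) = (sqrt(x + x) - 3)/((-2 + x) + 4) = (sqrt(2*x) - 3)/(2 + x) = (sqrt(2)*sqrt(x) - 3)/(2 + x) = (-3 + sqrt(2)*sqrt(x))/(2 + x))
l*49 + R(0) = -8*49 + (-3 + sqrt(2)*sqrt(0))/(2 + 0) = -392 + (-3 + sqrt(2)*0)/2 = -392 + (-3 + 0)/2 = -392 + (1/2)*(-3) = -392 - 3/2 = -787/2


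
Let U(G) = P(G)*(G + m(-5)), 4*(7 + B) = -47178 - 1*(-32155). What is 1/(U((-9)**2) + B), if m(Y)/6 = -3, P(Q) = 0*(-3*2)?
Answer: -4/15051 ≈ -0.00026576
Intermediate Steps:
P(Q) = 0 (P(Q) = 0*(-6) = 0)
m(Y) = -18 (m(Y) = 6*(-3) = -18)
B = -15051/4 (B = -7 + (-47178 - 1*(-32155))/4 = -7 + (-47178 + 32155)/4 = -7 + (1/4)*(-15023) = -7 - 15023/4 = -15051/4 ≈ -3762.8)
U(G) = 0 (U(G) = 0*(G - 18) = 0*(-18 + G) = 0)
1/(U((-9)**2) + B) = 1/(0 - 15051/4) = 1/(-15051/4) = -4/15051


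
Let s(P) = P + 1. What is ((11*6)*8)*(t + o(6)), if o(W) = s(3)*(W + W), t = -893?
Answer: -446160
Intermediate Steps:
s(P) = 1 + P
o(W) = 8*W (o(W) = (1 + 3)*(W + W) = 4*(2*W) = 8*W)
((11*6)*8)*(t + o(6)) = ((11*6)*8)*(-893 + 8*6) = (66*8)*(-893 + 48) = 528*(-845) = -446160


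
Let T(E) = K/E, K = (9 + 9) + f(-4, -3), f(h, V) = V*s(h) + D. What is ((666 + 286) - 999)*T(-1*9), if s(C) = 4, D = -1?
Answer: 235/9 ≈ 26.111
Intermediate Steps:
f(h, V) = -1 + 4*V (f(h, V) = V*4 - 1 = 4*V - 1 = -1 + 4*V)
K = 5 (K = (9 + 9) + (-1 + 4*(-3)) = 18 + (-1 - 12) = 18 - 13 = 5)
T(E) = 5/E
((666 + 286) - 999)*T(-1*9) = ((666 + 286) - 999)*(5/((-1*9))) = (952 - 999)*(5/(-9)) = -235*(-1)/9 = -47*(-5/9) = 235/9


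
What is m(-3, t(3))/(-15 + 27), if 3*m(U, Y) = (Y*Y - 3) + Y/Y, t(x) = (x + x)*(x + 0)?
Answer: 161/18 ≈ 8.9444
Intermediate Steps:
t(x) = 2*x² (t(x) = (2*x)*x = 2*x²)
m(U, Y) = -⅔ + Y²/3 (m(U, Y) = ((Y*Y - 3) + Y/Y)/3 = ((Y² - 3) + 1)/3 = ((-3 + Y²) + 1)/3 = (-2 + Y²)/3 = -⅔ + Y²/3)
m(-3, t(3))/(-15 + 27) = (-⅔ + (2*3²)²/3)/(-15 + 27) = (-⅔ + (2*9)²/3)/12 = (-⅔ + (⅓)*18²)*(1/12) = (-⅔ + (⅓)*324)*(1/12) = (-⅔ + 108)*(1/12) = (322/3)*(1/12) = 161/18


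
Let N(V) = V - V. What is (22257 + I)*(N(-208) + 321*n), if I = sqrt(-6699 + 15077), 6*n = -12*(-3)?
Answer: 42866982 + 1926*sqrt(8378) ≈ 4.3043e+7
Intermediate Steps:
n = 6 (n = (-12*(-3))/6 = (1/6)*36 = 6)
N(V) = 0
I = sqrt(8378) ≈ 91.531
(22257 + I)*(N(-208) + 321*n) = (22257 + sqrt(8378))*(0 + 321*6) = (22257 + sqrt(8378))*(0 + 1926) = (22257 + sqrt(8378))*1926 = 42866982 + 1926*sqrt(8378)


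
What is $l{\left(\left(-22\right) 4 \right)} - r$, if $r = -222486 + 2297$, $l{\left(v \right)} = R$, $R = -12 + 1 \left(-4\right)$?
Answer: $220173$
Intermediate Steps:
$R = -16$ ($R = -12 - 4 = -16$)
$l{\left(v \right)} = -16$
$r = -220189$
$l{\left(\left(-22\right) 4 \right)} - r = -16 - -220189 = -16 + 220189 = 220173$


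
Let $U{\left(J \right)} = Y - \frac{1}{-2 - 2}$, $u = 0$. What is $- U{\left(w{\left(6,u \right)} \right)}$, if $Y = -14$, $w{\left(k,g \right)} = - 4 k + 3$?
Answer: $\frac{55}{4} \approx 13.75$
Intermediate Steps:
$w{\left(k,g \right)} = 3 - 4 k$
$U{\left(J \right)} = - \frac{55}{4}$ ($U{\left(J \right)} = -14 - \frac{1}{-2 - 2} = -14 - \frac{1}{-4} = -14 - - \frac{1}{4} = -14 + \frac{1}{4} = - \frac{55}{4}$)
$- U{\left(w{\left(6,u \right)} \right)} = \left(-1\right) \left(- \frac{55}{4}\right) = \frac{55}{4}$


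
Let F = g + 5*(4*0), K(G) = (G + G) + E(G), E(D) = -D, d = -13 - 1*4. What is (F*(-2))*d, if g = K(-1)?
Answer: -34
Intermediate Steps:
d = -17 (d = -13 - 4 = -17)
K(G) = G (K(G) = (G + G) - G = 2*G - G = G)
g = -1
F = -1 (F = -1 + 5*(4*0) = -1 + 5*0 = -1 + 0 = -1)
(F*(-2))*d = -1*(-2)*(-17) = 2*(-17) = -34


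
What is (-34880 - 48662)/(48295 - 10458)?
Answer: -83542/37837 ≈ -2.2079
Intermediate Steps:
(-34880 - 48662)/(48295 - 10458) = -83542/37837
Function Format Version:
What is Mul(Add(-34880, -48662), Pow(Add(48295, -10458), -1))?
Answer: Rational(-83542, 37837) ≈ -2.2079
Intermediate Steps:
Mul(Add(-34880, -48662), Pow(Add(48295, -10458), -1)) = Mul(-83542, Pow(37837, -1)) = Mul(-83542, Rational(1, 37837)) = Rational(-83542, 37837)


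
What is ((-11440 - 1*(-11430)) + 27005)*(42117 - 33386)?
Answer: 235693345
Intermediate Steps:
((-11440 - 1*(-11430)) + 27005)*(42117 - 33386) = ((-11440 + 11430) + 27005)*8731 = (-10 + 27005)*8731 = 26995*8731 = 235693345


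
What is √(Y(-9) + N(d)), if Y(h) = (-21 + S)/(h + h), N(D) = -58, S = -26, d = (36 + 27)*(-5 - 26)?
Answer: I*√1994/6 ≈ 7.4424*I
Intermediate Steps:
d = -1953 (d = 63*(-31) = -1953)
Y(h) = -47/(2*h) (Y(h) = (-21 - 26)/(h + h) = -47*1/(2*h) = -47/(2*h))
√(Y(-9) + N(d)) = √(-47/2/(-9) - 58) = √(-47/2*(-⅑) - 58) = √(47/18 - 58) = √(-997/18) = I*√1994/6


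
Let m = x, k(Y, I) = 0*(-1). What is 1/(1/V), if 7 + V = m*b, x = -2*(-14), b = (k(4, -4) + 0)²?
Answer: -7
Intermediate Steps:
k(Y, I) = 0
b = 0 (b = (0 + 0)² = 0² = 0)
x = 28
m = 28
V = -7 (V = -7 + 28*0 = -7 + 0 = -7)
1/(1/V) = 1/(1/(-7)) = 1/(-⅐) = -7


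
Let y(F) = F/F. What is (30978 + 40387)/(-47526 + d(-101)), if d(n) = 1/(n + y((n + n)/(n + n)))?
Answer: -1019500/678943 ≈ -1.5016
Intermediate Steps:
y(F) = 1
d(n) = 1/(1 + n) (d(n) = 1/(n + 1) = 1/(1 + n))
(30978 + 40387)/(-47526 + d(-101)) = (30978 + 40387)/(-47526 + 1/(1 - 101)) = 71365/(-47526 + 1/(-100)) = 71365/(-47526 - 1/100) = 71365/(-4752601/100) = 71365*(-100/4752601) = -1019500/678943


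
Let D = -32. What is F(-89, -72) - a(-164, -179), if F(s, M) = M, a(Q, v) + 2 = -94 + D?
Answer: 56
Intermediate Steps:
a(Q, v) = -128 (a(Q, v) = -2 + (-94 - 32) = -2 - 126 = -128)
F(-89, -72) - a(-164, -179) = -72 - 1*(-128) = -72 + 128 = 56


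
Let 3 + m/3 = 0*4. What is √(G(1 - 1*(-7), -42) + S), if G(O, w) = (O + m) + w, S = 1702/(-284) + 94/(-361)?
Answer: 5*I*√14341006/2698 ≈ 7.0181*I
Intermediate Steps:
m = -9 (m = -9 + 3*(0*4) = -9 + 3*0 = -9 + 0 = -9)
S = -320559/51262 (S = 1702*(-1/284) + 94*(-1/361) = -851/142 - 94/361 = -320559/51262 ≈ -6.2533)
G(O, w) = -9 + O + w (G(O, w) = (O - 9) + w = (-9 + O) + w = -9 + O + w)
√(G(1 - 1*(-7), -42) + S) = √((-9 + (1 - 1*(-7)) - 42) - 320559/51262) = √((-9 + (1 + 7) - 42) - 320559/51262) = √((-9 + 8 - 42) - 320559/51262) = √(-43 - 320559/51262) = √(-2524825/51262) = 5*I*√14341006/2698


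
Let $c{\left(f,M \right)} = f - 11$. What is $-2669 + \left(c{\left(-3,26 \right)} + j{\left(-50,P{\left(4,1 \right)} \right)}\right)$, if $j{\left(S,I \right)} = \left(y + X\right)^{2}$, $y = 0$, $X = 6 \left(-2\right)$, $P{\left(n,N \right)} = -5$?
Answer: $-2539$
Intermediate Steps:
$X = -12$
$c{\left(f,M \right)} = -11 + f$
$j{\left(S,I \right)} = 144$ ($j{\left(S,I \right)} = \left(0 - 12\right)^{2} = \left(-12\right)^{2} = 144$)
$-2669 + \left(c{\left(-3,26 \right)} + j{\left(-50,P{\left(4,1 \right)} \right)}\right) = -2669 + \left(\left(-11 - 3\right) + 144\right) = -2669 + \left(-14 + 144\right) = -2669 + 130 = -2539$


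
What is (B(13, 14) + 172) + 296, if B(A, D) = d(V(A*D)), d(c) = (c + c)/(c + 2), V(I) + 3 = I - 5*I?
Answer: 342634/729 ≈ 470.01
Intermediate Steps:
V(I) = -3 - 4*I (V(I) = -3 + (I - 5*I) = -3 - 4*I)
d(c) = 2*c/(2 + c) (d(c) = (2*c)/(2 + c) = 2*c/(2 + c))
B(A, D) = 2*(-3 - 4*A*D)/(-1 - 4*A*D) (B(A, D) = 2*(-3 - 4*A*D)/(2 + (-3 - 4*A*D)) = 2*(-3 - 4*A*D)/(-1 - 4*A*D))
(B(13, 14) + 172) + 296 = (2*(3 + 4*13*14)/(1 + 4*13*14) + 172) + 296 = (2*(3 + 728)/(1 + 728) + 172) + 296 = (2*731/729 + 172) + 296 = (2*(1/729)*731 + 172) + 296 = (1462/729 + 172) + 296 = 126850/729 + 296 = 342634/729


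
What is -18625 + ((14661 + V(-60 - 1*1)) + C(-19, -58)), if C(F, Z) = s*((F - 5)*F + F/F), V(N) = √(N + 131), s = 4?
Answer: -2136 + √70 ≈ -2127.6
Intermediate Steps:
V(N) = √(131 + N)
C(F, Z) = 4 + 4*F*(-5 + F) (C(F, Z) = 4*((F - 5)*F + F/F) = 4*((-5 + F)*F + 1) = 4*(F*(-5 + F) + 1) = 4*(1 + F*(-5 + F)) = 4 + 4*F*(-5 + F))
-18625 + ((14661 + V(-60 - 1*1)) + C(-19, -58)) = -18625 + ((14661 + √(131 + (-60 - 1*1))) + (4 - 20*(-19) + 4*(-19)²)) = -18625 + ((14661 + √(131 + (-60 - 1))) + (4 + 380 + 4*361)) = -18625 + ((14661 + √(131 - 61)) + (4 + 380 + 1444)) = -18625 + ((14661 + √70) + 1828) = -18625 + (16489 + √70) = -2136 + √70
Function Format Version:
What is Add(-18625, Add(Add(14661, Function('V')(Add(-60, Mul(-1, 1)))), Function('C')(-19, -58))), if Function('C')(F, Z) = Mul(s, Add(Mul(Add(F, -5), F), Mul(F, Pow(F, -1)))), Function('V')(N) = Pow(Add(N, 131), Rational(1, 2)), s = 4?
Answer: Add(-2136, Pow(70, Rational(1, 2))) ≈ -2127.6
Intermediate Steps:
Function('V')(N) = Pow(Add(131, N), Rational(1, 2))
Function('C')(F, Z) = Add(4, Mul(4, F, Add(-5, F))) (Function('C')(F, Z) = Mul(4, Add(Mul(Add(F, -5), F), Mul(F, Pow(F, -1)))) = Mul(4, Add(Mul(Add(-5, F), F), 1)) = Mul(4, Add(Mul(F, Add(-5, F)), 1)) = Mul(4, Add(1, Mul(F, Add(-5, F)))) = Add(4, Mul(4, F, Add(-5, F))))
Add(-18625, Add(Add(14661, Function('V')(Add(-60, Mul(-1, 1)))), Function('C')(-19, -58))) = Add(-18625, Add(Add(14661, Pow(Add(131, Add(-60, Mul(-1, 1))), Rational(1, 2))), Add(4, Mul(-20, -19), Mul(4, Pow(-19, 2))))) = Add(-18625, Add(Add(14661, Pow(Add(131, Add(-60, -1)), Rational(1, 2))), Add(4, 380, Mul(4, 361)))) = Add(-18625, Add(Add(14661, Pow(Add(131, -61), Rational(1, 2))), Add(4, 380, 1444))) = Add(-18625, Add(Add(14661, Pow(70, Rational(1, 2))), 1828)) = Add(-18625, Add(16489, Pow(70, Rational(1, 2)))) = Add(-2136, Pow(70, Rational(1, 2)))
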